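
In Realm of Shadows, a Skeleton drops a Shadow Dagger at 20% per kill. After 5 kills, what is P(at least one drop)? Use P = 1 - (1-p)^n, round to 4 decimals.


P(at least one) = 1 - P(none) = 1 - (1-p)^n
p = 20/100 = 0.2
1 - p = 0.8
(1 - p)^5 = 0.8^5 = 0.327680
P(at least one) = 1 - 0.327680 = 0.6723

0.6723


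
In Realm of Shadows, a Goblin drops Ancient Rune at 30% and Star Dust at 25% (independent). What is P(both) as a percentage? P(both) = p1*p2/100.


For independent events, P(both) = P(A) * P(B)
= 30% * 25%
= 750 / 100 %
= 7.5%

7.5%


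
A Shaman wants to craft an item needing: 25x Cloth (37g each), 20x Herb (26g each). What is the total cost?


Cost breakdown:
  Cloth: 25 * 37 = 925
  Herb: 20 * 26 = 520
Total = 925 + 520 = 1445

1445 gold


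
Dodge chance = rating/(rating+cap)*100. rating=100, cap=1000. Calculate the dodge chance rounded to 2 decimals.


dodge% = 100 / (100 + 1000) * 100
= 100 / 1100 * 100
= 0.090909 * 100
= 9.09%

9.09%


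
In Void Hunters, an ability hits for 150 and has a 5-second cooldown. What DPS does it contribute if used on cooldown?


DPS = damage / cooldown
= 150 / 5
= 30.00

30.00 DPS


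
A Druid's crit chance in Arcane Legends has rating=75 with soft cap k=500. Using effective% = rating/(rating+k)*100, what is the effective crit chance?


effective% = rating / (rating + k) * 100
= 75 / (75 + 500) * 100
= 75 / 575 * 100
= 0.130435 * 100
= 13.04%

13.04%


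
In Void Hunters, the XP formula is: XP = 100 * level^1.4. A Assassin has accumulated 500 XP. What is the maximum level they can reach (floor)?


XP = 100 * level^1.4, so level = (XP / 100)^(1/1.4)
= (500 / 100)^(1/1.4)
= 5.0^0.7143
= 3.1569
Floor: level = 3

level 3


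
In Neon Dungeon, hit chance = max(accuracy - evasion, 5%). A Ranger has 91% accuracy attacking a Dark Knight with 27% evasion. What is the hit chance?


accuracy - evasion = 91 - 27 = 64
Apply floor: max(64, 5) = 64
Hit chance = 64%

64%


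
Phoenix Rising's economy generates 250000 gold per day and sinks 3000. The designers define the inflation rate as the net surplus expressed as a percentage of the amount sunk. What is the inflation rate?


Net gold = 250000 - 3000 = 247000
Inflation rate = net / sunk * 100 = 247000 / 3000 * 100
= 82.333333 * 100
= 8233.33%

8233.33%


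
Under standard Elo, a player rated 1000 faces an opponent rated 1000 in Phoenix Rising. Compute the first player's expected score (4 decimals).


Elo expected score: Ea = 1/(1 + 10^((Rb-Ra)/400))
Rb - Ra = 1000 - 1000 = 0
(Rb-Ra)/400 = 0/400 = 0.0
10^0.0 = 1.0
Ea = 1/(1 + 1.0) = 1/2.0 = 0.5000

0.5000


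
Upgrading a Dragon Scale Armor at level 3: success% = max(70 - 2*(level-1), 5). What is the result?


raw_rate = 70 - 2 * (3 - 1)
= 70 - 2 * 2
= 70 - 4
= 66
Apply floor: max(66, 5) = 66%

66%


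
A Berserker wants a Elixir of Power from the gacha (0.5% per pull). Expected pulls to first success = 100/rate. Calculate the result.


Expected pulls for a geometric distribution = 1/p = 100 / rate%
= 100 / 0.5
= 200.0

200.0 pulls


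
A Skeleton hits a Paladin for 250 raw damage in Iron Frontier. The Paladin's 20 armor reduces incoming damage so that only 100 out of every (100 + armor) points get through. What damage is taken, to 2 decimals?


actual = 250 * 100 / (100 + 20)
= 250 * 100 / 120
= 25000 / 120
= 208.33

208.33 damage


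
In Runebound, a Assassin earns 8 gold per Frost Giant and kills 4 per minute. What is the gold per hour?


Gold per minute = 8 * 4 = 32
Gold per hour = 32 * 60 = 1920

1920 gold/hour


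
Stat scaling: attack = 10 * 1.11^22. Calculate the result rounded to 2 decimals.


value = base * growth^level
= 10 * 1.11^22
= 10 * 9.933574
= 99.34

99.34 attack


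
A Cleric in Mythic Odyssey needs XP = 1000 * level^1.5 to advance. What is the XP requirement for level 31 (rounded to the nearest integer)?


XP = 1000 * level^1.5
Substitute level = 31:
XP = 1000 * 31^1.5
= 1000 * 172.6007
= 172601

172601 XP


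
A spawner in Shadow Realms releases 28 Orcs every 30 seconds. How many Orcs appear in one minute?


Spawns per minute = count * (60 / interval)
= 28 * (60 / 30)
= 28 * 2.0
= 56.0

56.0 per minute


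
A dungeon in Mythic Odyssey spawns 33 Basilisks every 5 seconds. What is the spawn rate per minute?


Spawns per minute = count * (60 / interval)
= 33 * (60 / 5)
= 33 * 12.0
= 396.0

396.0 per minute


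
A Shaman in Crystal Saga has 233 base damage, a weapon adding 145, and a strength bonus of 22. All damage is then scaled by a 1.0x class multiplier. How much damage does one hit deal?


Sum base + weapon + str = 233 + 145 + 22 = 400
Multiply by 1.0:
400 * 1.0 = 400.0

400.0 damage


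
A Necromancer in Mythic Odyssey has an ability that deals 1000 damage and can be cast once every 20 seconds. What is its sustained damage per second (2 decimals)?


DPS = damage / cooldown
= 1000 / 20
= 50.00

50.00 DPS


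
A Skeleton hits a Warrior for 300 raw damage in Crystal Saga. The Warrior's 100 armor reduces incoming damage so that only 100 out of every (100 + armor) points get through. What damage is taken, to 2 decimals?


actual = 300 * 100 / (100 + 100)
= 300 * 100 / 200
= 30000 / 200
= 150.00

150.00 damage


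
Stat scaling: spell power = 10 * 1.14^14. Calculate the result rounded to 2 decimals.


value = base * growth^level
= 10 * 1.14^14
= 10 * 6.261349
= 62.61

62.61 spell power


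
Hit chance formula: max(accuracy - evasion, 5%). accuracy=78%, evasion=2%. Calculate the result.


accuracy - evasion = 78 - 2 = 76
Apply floor: max(76, 5) = 76
Hit chance = 76%

76%


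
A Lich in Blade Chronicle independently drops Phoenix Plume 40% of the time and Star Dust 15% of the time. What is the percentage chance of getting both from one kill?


For independent events, P(both) = P(A) * P(B)
= 40% * 15%
= 600 / 100 %
= 6.0%

6.0%


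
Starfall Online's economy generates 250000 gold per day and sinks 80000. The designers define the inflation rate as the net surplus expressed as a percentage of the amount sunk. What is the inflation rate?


Net gold = 250000 - 80000 = 170000
Inflation rate = net / sunk * 100 = 170000 / 80000 * 100
= 2.125 * 100
= 212.50%

212.50%


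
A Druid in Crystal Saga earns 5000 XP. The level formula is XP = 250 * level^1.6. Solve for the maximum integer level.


XP = 250 * level^1.6, so level = (XP / 250)^(1/1.6)
= (5000 / 250)^(1/1.6)
= 20.0^0.625
= 6.5034
Floor: level = 6

level 6


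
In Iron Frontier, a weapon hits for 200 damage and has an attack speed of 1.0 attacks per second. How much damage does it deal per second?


DPS = damage * attack_speed
= 200 * 1.0
= 200.0

200.0 DPS


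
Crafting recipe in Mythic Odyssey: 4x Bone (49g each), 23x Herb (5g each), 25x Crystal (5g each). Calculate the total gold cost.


Cost breakdown:
  Bone: 4 * 49 = 196
  Herb: 23 * 5 = 115
  Crystal: 25 * 5 = 125
Total = 196 + 115 + 125 = 436

436 gold


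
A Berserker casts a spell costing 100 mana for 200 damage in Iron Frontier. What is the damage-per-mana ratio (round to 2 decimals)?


Efficiency = damage / mana
= 200 / 100
= 2.00

2.00 dmg/mana


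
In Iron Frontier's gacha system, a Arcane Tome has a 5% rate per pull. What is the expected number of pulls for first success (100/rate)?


Expected pulls for a geometric distribution = 1/p = 100 / rate%
= 100 / 5
= 20.0

20.0 pulls


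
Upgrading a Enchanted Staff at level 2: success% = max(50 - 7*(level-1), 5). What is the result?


raw_rate = 50 - 7 * (2 - 1)
= 50 - 7 * 1
= 50 - 7
= 43
Apply floor: max(43, 5) = 43%

43%


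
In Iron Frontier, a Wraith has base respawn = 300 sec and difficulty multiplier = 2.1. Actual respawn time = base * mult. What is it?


Respawn time = base * multiplier
= 300 * 2.1
= 630.0 seconds

630.0 seconds


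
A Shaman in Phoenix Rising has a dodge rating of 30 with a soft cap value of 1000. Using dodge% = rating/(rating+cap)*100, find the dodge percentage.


dodge% = 30 / (30 + 1000) * 100
= 30 / 1030 * 100
= 0.029126 * 100
= 2.91%

2.91%


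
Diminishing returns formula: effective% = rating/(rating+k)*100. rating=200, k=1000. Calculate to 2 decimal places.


effective% = rating / (rating + k) * 100
= 200 / (200 + 1000) * 100
= 200 / 1200 * 100
= 0.166667 * 100
= 16.67%

16.67%


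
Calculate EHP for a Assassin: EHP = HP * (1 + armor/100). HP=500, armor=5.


EHP = 500 * (1 + 5/100)
= 500 * (1 + 0.05)
= 500 * 1.05
= 525.0

525.0 EHP


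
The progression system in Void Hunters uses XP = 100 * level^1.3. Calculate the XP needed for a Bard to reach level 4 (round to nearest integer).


XP = 100 * level^1.3
Substitute level = 4:
XP = 100 * 4^1.3
= 100 * 6.0629
= 606

606 XP


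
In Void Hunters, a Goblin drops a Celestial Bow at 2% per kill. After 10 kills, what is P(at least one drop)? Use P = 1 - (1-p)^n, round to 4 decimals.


P(at least one) = 1 - P(none) = 1 - (1-p)^n
p = 2/100 = 0.02
1 - p = 0.98
(1 - p)^10 = 0.98^10 = 0.817073
P(at least one) = 1 - 0.817073 = 0.1829

0.1829


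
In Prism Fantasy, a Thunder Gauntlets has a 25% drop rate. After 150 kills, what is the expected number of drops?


Expected drops = kills * (drop_rate / 100)
= 150 * (25 / 100)
= 150 * 0.25
= 37.5

37.5 drops


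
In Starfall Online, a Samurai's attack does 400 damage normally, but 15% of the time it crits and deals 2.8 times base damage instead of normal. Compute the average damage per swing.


E[dmg] = base * (1 + crit_chance * (crit_mult - 1))
cc as decimal = 15/100 = 0.15
cm - 1 = 2.8 - 1 = 1.8
Bonus factor = 0.15 * 1.8 = 0.27
Total multiplier = 1 + 0.27 = 1.27
Expected damage = 400 * 1.27 = 508.00

508.00 damage


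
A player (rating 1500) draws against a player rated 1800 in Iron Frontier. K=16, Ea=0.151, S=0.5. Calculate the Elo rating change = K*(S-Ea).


Elo update: delta = K * (S - Ea), where S = 0.5 (draws)
S - Ea = 0.5 - 0.151 = 0.349
Rating change = 16 * 0.349
= 5.58

5.58 rating points


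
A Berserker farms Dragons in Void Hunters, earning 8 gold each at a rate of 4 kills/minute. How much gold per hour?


Gold per minute = 8 * 4 = 32
Gold per hour = 32 * 60 = 1920

1920 gold/hour


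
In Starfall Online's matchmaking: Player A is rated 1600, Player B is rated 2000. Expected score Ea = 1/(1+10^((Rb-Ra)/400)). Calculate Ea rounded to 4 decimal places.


Elo expected score: Ea = 1/(1 + 10^((Rb-Ra)/400))
Rb - Ra = 2000 - 1600 = 400
(Rb-Ra)/400 = 400/400 = 1.0
10^1.0 = 10.0
Ea = 1/(1 + 10.0) = 1/11.0 = 0.0909

0.0909


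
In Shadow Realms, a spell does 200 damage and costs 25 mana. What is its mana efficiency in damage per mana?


Efficiency = damage / mana
= 200 / 25
= 8.00

8.00 dmg/mana


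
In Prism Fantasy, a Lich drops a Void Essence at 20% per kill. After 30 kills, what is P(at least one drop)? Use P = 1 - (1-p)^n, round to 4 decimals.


P(at least one) = 1 - P(none) = 1 - (1-p)^n
p = 20/100 = 0.2
1 - p = 0.8
(1 - p)^30 = 0.8^30 = 0.001238
P(at least one) = 1 - 0.001238 = 0.9988

0.9988


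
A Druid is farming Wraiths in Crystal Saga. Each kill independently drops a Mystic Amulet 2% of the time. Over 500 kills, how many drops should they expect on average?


Expected drops = kills * (drop_rate / 100)
= 500 * (2 / 100)
= 500 * 0.02
= 10.0

10.0 drops


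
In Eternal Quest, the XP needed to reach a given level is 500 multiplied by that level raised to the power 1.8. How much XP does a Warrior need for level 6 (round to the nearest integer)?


XP = 500 * level^1.8
Substitute level = 6:
XP = 500 * 6^1.8
= 500 * 25.1578
= 12579

12579 XP


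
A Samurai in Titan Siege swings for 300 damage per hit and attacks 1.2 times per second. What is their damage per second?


DPS = damage * attack_speed
= 300 * 1.2
= 360.0

360.0 DPS


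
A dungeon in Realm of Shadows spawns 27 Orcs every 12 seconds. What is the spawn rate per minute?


Spawns per minute = count * (60 / interval)
= 27 * (60 / 12)
= 27 * 5.0
= 135.0

135.0 per minute


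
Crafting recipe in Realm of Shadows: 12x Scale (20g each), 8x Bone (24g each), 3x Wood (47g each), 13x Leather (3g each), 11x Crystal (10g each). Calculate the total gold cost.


Cost breakdown:
  Scale: 12 * 20 = 240
  Bone: 8 * 24 = 192
  Wood: 3 * 47 = 141
  Leather: 13 * 3 = 39
  Crystal: 11 * 10 = 110
Total = 240 + 192 + 141 + 39 + 110 = 722

722 gold


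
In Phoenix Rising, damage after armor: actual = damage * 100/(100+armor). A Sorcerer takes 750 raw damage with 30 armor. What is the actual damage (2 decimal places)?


actual = 750 * 100 / (100 + 30)
= 750 * 100 / 130
= 75000 / 130
= 576.92

576.92 damage


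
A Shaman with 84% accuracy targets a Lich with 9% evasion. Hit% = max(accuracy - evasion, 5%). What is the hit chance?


accuracy - evasion = 84 - 9 = 75
Apply floor: max(75, 5) = 75
Hit chance = 75%

75%


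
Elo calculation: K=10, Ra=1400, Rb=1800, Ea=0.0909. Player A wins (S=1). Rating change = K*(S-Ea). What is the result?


Elo update: delta = K * (S - Ea), where S = 1 (wins)
S - Ea = 1 - 0.0909 = 0.9091
Rating change = 10 * 0.9091
= 9.09

9.09 rating points


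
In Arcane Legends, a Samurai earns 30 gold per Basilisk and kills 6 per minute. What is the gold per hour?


Gold per minute = 30 * 6 = 180
Gold per hour = 180 * 60 = 10800

10800 gold/hour


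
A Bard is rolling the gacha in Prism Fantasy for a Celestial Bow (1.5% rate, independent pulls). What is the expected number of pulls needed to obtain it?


Expected pulls for a geometric distribution = 1/p = 100 / rate%
= 100 / 1.5
= 66.67

66.67 pulls


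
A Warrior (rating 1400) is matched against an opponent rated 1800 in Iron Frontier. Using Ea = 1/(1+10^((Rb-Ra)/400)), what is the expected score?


Elo expected score: Ea = 1/(1 + 10^((Rb-Ra)/400))
Rb - Ra = 1800 - 1400 = 400
(Rb-Ra)/400 = 400/400 = 1.0
10^1.0 = 10.0
Ea = 1/(1 + 10.0) = 1/11.0 = 0.0909

0.0909


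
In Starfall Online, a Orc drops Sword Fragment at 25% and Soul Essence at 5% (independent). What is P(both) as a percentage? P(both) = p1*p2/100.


For independent events, P(both) = P(A) * P(B)
= 25% * 5%
= 125 / 100 %
= 1.25%

1.25%


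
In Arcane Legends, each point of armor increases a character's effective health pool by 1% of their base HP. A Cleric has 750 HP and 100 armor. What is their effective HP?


EHP = 750 * (1 + 100/100)
= 750 * (1 + 1.0)
= 750 * 2.0
= 1500.0

1500.0 EHP


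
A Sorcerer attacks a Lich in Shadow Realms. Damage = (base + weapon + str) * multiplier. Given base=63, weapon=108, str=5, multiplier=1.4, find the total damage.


Sum base + weapon + str = 63 + 108 + 5 = 176
Multiply by 1.4:
176 * 1.4 = 246.4

246.4 damage


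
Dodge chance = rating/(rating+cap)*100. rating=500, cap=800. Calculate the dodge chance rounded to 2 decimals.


dodge% = 500 / (500 + 800) * 100
= 500 / 1300 * 100
= 0.384615 * 100
= 38.46%

38.46%


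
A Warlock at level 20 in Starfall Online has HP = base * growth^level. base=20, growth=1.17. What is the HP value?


value = base * growth^level
= 20 * 1.17^20
= 20 * 23.105599
= 462.11

462.11 HP


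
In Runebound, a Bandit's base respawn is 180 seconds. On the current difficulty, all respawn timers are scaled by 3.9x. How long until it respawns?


Respawn time = base * multiplier
= 180 * 3.9
= 702.0 seconds

702.0 seconds


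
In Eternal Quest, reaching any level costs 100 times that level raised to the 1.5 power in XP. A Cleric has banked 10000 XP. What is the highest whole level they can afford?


XP = 100 * level^1.5, so level = (XP / 100)^(1/1.5)
= (10000 / 100)^(1/1.5)
= 100.0^0.6667
= 21.5443
Floor: level = 21

level 21


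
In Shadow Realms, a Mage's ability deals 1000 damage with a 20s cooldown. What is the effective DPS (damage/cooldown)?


DPS = damage / cooldown
= 1000 / 20
= 50.00

50.00 DPS


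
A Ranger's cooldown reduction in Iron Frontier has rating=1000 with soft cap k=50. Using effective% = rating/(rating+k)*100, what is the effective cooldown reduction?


effective% = rating / (rating + k) * 100
= 1000 / (1000 + 50) * 100
= 1000 / 1050 * 100
= 0.952381 * 100
= 95.24%

95.24%


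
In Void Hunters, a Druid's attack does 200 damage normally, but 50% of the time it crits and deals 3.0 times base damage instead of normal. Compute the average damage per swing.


E[dmg] = base * (1 + crit_chance * (crit_mult - 1))
cc as decimal = 50/100 = 0.5
cm - 1 = 3.0 - 1 = 2.0
Bonus factor = 0.5 * 2.0 = 1.0
Total multiplier = 1 + 1.0 = 2.0
Expected damage = 200 * 2.0 = 400.00

400.00 damage


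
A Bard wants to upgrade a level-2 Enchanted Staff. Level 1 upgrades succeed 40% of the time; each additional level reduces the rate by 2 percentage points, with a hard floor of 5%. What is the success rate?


raw_rate = 40 - 2 * (2 - 1)
= 40 - 2 * 1
= 40 - 2
= 38
Apply floor: max(38, 5) = 38%

38%


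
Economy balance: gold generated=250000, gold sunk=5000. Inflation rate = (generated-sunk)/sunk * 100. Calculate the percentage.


Net gold = 250000 - 5000 = 245000
Inflation rate = net / sunk * 100 = 245000 / 5000 * 100
= 49.0 * 100
= 4900.00%

4900.00%


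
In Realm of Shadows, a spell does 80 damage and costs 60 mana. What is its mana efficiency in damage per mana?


Efficiency = damage / mana
= 80 / 60
= 1.33

1.33 dmg/mana


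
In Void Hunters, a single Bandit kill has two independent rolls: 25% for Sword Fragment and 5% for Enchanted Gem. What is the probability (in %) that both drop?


For independent events, P(both) = P(A) * P(B)
= 25% * 5%
= 125 / 100 %
= 1.25%

1.25%


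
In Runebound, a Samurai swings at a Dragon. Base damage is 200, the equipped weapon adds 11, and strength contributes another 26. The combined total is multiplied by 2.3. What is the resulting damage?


Sum base + weapon + str = 200 + 11 + 26 = 237
Multiply by 2.3:
237 * 2.3 = 545.1

545.1 damage


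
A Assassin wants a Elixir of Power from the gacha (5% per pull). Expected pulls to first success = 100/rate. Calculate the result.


Expected pulls for a geometric distribution = 1/p = 100 / rate%
= 100 / 5
= 20.0

20.0 pulls


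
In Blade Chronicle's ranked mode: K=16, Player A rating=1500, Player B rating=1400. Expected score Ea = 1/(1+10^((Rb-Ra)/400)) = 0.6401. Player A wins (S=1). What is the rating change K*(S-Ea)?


Elo update: delta = K * (S - Ea), where S = 1 (wins)
S - Ea = 1 - 0.6401 = 0.3599
Rating change = 16 * 0.3599
= 5.76

5.76 rating points


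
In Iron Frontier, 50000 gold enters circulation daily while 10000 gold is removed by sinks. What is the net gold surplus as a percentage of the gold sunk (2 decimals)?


Net gold = 50000 - 10000 = 40000
Inflation rate = net / sunk * 100 = 40000 / 10000 * 100
= 4.0 * 100
= 400.00%

400.00%


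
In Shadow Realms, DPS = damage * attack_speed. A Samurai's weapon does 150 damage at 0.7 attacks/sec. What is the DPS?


DPS = damage * attack_speed
= 150 * 0.7
= 105.0

105.0 DPS


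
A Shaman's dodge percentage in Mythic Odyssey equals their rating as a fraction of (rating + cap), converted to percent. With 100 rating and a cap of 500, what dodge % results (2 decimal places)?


dodge% = 100 / (100 + 500) * 100
= 100 / 600 * 100
= 0.166667 * 100
= 16.67%

16.67%


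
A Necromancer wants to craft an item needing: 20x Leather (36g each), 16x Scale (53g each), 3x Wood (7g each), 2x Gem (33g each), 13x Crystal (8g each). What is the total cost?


Cost breakdown:
  Leather: 20 * 36 = 720
  Scale: 16 * 53 = 848
  Wood: 3 * 7 = 21
  Gem: 2 * 33 = 66
  Crystal: 13 * 8 = 104
Total = 720 + 848 + 21 + 66 + 104 = 1759

1759 gold


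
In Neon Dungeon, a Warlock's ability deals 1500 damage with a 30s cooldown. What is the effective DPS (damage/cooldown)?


DPS = damage / cooldown
= 1500 / 30
= 50.00

50.00 DPS


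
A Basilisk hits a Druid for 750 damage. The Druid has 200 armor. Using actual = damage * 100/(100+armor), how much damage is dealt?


actual = 750 * 100 / (100 + 200)
= 750 * 100 / 300
= 75000 / 300
= 250.00

250.00 damage


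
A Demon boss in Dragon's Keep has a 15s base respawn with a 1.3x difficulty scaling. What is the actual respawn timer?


Respawn time = base * multiplier
= 15 * 1.3
= 19.5 seconds

19.5 seconds


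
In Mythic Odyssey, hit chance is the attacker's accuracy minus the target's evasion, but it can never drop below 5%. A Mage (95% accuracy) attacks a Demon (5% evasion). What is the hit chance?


accuracy - evasion = 95 - 5 = 90
Apply floor: max(90, 5) = 90
Hit chance = 90%

90%


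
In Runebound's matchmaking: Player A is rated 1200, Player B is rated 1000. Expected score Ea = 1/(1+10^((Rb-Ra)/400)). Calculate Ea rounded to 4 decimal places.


Elo expected score: Ea = 1/(1 + 10^((Rb-Ra)/400))
Rb - Ra = 1000 - 1200 = -200
(Rb-Ra)/400 = -200/400 = -0.5
10^-0.5 = 0.316228
Ea = 1/(1 + 0.316228) = 1/1.316228 = 0.7597

0.7597


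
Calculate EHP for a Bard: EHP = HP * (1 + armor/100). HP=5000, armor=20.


EHP = 5000 * (1 + 20/100)
= 5000 * (1 + 0.2)
= 5000 * 1.2
= 6000.0

6000.0 EHP


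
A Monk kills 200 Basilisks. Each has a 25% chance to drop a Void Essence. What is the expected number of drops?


Expected drops = kills * (drop_rate / 100)
= 200 * (25 / 100)
= 200 * 0.25
= 50.0

50.0 drops


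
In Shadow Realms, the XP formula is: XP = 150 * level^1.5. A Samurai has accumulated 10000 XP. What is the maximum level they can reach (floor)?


XP = 150 * level^1.5, so level = (XP / 150)^(1/1.5)
= (10000 / 150)^(1/1.5)
= 66.6667^0.6667
= 16.4414
Floor: level = 16

level 16


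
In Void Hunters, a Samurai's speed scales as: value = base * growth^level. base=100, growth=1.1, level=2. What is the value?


value = base * growth^level
= 100 * 1.1^2
= 100 * 1.21
= 121.00

121.00 speed


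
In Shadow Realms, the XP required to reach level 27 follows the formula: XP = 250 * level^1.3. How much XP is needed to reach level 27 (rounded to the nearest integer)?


XP = 250 * level^1.3
Substitute level = 27:
XP = 250 * 27^1.3
= 250 * 72.5726
= 18143

18143 XP


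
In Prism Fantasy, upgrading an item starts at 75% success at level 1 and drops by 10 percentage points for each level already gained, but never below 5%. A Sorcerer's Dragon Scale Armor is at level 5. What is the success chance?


raw_rate = 75 - 10 * (5 - 1)
= 75 - 10 * 4
= 75 - 40
= 35
Apply floor: max(35, 5) = 35%

35%


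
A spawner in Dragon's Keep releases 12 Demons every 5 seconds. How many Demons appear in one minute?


Spawns per minute = count * (60 / interval)
= 12 * (60 / 5)
= 12 * 12.0
= 144.0

144.0 per minute


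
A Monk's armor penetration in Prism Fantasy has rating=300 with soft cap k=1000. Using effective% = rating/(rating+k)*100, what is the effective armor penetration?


effective% = rating / (rating + k) * 100
= 300 / (300 + 1000) * 100
= 300 / 1300 * 100
= 0.230769 * 100
= 23.08%

23.08%


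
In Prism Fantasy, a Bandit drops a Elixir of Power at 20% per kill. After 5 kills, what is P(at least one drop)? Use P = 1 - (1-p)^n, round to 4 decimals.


P(at least one) = 1 - P(none) = 1 - (1-p)^n
p = 20/100 = 0.2
1 - p = 0.8
(1 - p)^5 = 0.8^5 = 0.327680
P(at least one) = 1 - 0.327680 = 0.6723

0.6723


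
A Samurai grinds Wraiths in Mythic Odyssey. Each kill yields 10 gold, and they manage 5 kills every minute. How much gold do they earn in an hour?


Gold per minute = 10 * 5 = 50
Gold per hour = 50 * 60 = 3000

3000 gold/hour


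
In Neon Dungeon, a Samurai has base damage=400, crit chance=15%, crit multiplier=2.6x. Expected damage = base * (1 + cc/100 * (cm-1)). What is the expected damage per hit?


E[dmg] = base * (1 + crit_chance * (crit_mult - 1))
cc as decimal = 15/100 = 0.15
cm - 1 = 2.6 - 1 = 1.6
Bonus factor = 0.15 * 1.6 = 0.24
Total multiplier = 1 + 0.24 = 1.24
Expected damage = 400 * 1.24 = 496.00

496.00 damage


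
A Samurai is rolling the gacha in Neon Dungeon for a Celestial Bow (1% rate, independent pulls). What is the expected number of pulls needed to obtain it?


Expected pulls for a geometric distribution = 1/p = 100 / rate%
= 100 / 1
= 100.0

100.0 pulls


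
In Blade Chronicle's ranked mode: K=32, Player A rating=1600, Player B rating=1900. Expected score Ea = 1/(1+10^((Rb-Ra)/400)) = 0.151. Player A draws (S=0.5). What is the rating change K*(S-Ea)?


Elo update: delta = K * (S - Ea), where S = 0.5 (draws)
S - Ea = 0.5 - 0.151 = 0.349
Rating change = 32 * 0.349
= 11.17

11.17 rating points


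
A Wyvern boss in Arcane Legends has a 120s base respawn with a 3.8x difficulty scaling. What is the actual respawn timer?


Respawn time = base * multiplier
= 120 * 3.8
= 456.0 seconds

456.0 seconds


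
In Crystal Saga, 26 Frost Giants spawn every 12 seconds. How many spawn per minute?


Spawns per minute = count * (60 / interval)
= 26 * (60 / 12)
= 26 * 5.0
= 130.0

130.0 per minute


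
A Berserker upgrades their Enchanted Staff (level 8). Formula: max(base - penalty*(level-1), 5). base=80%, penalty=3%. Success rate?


raw_rate = 80 - 3 * (8 - 1)
= 80 - 3 * 7
= 80 - 21
= 59
Apply floor: max(59, 5) = 59%

59%


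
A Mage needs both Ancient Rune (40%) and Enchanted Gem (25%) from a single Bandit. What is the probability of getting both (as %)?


For independent events, P(both) = P(A) * P(B)
= 40% * 25%
= 1000 / 100 %
= 10.0%

10.0%


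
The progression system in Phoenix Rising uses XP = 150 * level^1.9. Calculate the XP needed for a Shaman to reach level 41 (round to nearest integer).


XP = 150 * level^1.9
Substitute level = 41:
XP = 150 * 41^1.9
= 150 * 1159.5496
= 173932

173932 XP


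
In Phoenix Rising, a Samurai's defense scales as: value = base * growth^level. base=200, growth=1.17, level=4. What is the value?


value = base * growth^level
= 200 * 1.17^4
= 200 * 1.873887
= 374.78

374.78 defense


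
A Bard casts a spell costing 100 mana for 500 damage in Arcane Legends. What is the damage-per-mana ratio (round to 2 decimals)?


Efficiency = damage / mana
= 500 / 100
= 5.00

5.00 dmg/mana


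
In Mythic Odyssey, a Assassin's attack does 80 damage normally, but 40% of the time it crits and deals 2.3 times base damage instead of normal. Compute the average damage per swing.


E[dmg] = base * (1 + crit_chance * (crit_mult - 1))
cc as decimal = 40/100 = 0.4
cm - 1 = 2.3 - 1 = 1.3
Bonus factor = 0.4 * 1.3 = 0.52
Total multiplier = 1 + 0.52 = 1.52
Expected damage = 80 * 1.52 = 121.60

121.60 damage


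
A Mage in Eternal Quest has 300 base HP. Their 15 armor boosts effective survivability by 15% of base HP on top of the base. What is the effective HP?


EHP = 300 * (1 + 15/100)
= 300 * (1 + 0.15)
= 300 * 1.15
= 345.0

345.0 EHP


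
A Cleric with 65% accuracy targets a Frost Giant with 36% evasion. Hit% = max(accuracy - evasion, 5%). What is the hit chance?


accuracy - evasion = 65 - 36 = 29
Apply floor: max(29, 5) = 29
Hit chance = 29%

29%


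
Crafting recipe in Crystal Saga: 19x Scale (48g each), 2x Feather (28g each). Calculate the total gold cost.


Cost breakdown:
  Scale: 19 * 48 = 912
  Feather: 2 * 28 = 56
Total = 912 + 56 = 968

968 gold


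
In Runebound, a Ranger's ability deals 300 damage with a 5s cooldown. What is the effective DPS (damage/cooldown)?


DPS = damage / cooldown
= 300 / 5
= 60.00

60.00 DPS


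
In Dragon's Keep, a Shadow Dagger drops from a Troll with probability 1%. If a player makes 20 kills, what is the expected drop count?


Expected drops = kills * (drop_rate / 100)
= 20 * (1 / 100)
= 20 * 0.01
= 0.2

0.2 drops


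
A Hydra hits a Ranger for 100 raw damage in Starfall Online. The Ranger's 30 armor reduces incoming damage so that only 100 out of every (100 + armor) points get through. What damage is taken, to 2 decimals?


actual = 100 * 100 / (100 + 30)
= 100 * 100 / 130
= 10000 / 130
= 76.92

76.92 damage


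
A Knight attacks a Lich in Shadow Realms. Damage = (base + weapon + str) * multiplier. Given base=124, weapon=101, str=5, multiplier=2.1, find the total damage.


Sum base + weapon + str = 124 + 101 + 5 = 230
Multiply by 2.1:
230 * 2.1 = 483.0

483.0 damage


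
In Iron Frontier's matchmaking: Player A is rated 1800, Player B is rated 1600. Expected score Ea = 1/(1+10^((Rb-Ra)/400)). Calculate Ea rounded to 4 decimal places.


Elo expected score: Ea = 1/(1 + 10^((Rb-Ra)/400))
Rb - Ra = 1600 - 1800 = -200
(Rb-Ra)/400 = -200/400 = -0.5
10^-0.5 = 0.316228
Ea = 1/(1 + 0.316228) = 1/1.316228 = 0.7597

0.7597


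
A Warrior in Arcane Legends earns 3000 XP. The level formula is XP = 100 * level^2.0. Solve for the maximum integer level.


XP = 100 * level^2.0, so level = (XP / 100)^(1/2.0)
= (3000 / 100)^(1/2.0)
= 30.0^0.5
= 5.4772
Floor: level = 5

level 5


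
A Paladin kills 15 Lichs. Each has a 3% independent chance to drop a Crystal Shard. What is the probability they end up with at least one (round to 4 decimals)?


P(at least one) = 1 - P(none) = 1 - (1-p)^n
p = 3/100 = 0.03
1 - p = 0.97
(1 - p)^15 = 0.97^15 = 0.633251
P(at least one) = 1 - 0.633251 = 0.3667

0.3667


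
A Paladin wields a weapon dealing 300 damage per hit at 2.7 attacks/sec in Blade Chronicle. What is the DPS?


DPS = damage * attack_speed
= 300 * 2.7
= 810.0

810.0 DPS


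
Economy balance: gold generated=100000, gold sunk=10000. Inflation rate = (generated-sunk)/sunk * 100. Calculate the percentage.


Net gold = 100000 - 10000 = 90000
Inflation rate = net / sunk * 100 = 90000 / 10000 * 100
= 9.0 * 100
= 900.00%

900.00%


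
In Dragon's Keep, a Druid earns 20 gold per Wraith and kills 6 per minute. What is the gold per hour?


Gold per minute = 20 * 6 = 120
Gold per hour = 120 * 60 = 7200

7200 gold/hour


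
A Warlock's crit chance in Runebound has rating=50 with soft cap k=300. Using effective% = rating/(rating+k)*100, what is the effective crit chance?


effective% = rating / (rating + k) * 100
= 50 / (50 + 300) * 100
= 50 / 350 * 100
= 0.142857 * 100
= 14.29%

14.29%


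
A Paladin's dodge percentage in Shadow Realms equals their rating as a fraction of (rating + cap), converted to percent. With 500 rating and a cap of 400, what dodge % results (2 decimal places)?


dodge% = 500 / (500 + 400) * 100
= 500 / 900 * 100
= 0.555556 * 100
= 55.56%

55.56%


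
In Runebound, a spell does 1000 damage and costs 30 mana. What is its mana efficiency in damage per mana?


Efficiency = damage / mana
= 1000 / 30
= 33.33

33.33 dmg/mana


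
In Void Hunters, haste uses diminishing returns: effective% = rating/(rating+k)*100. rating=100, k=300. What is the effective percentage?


effective% = rating / (rating + k) * 100
= 100 / (100 + 300) * 100
= 100 / 400 * 100
= 0.25 * 100
= 25.00%

25.00%


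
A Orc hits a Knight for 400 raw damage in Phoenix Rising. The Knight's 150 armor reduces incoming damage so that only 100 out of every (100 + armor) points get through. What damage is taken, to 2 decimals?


actual = 400 * 100 / (100 + 150)
= 400 * 100 / 250
= 40000 / 250
= 160.00

160.00 damage


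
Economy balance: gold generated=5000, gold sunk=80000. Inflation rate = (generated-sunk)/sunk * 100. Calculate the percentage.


Net gold = 5000 - 80000 = -75000
Inflation rate = net / sunk * 100 = -75000 / 80000 * 100
= -0.9375 * 100
= -93.75%

-93.75%


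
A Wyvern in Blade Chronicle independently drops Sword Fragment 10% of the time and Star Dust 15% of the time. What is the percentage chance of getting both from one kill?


For independent events, P(both) = P(A) * P(B)
= 10% * 15%
= 150 / 100 %
= 1.5%

1.5%


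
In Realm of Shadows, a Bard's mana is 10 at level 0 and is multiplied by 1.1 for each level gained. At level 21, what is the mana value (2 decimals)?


value = base * growth^level
= 10 * 1.1^21
= 10 * 7.40025
= 74.00

74.00 mana


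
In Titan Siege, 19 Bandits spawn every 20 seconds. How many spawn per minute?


Spawns per minute = count * (60 / interval)
= 19 * (60 / 20)
= 19 * 3.0
= 57.0

57.0 per minute


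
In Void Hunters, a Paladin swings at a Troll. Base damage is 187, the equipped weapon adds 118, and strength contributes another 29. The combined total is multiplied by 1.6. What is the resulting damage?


Sum base + weapon + str = 187 + 118 + 29 = 334
Multiply by 1.6:
334 * 1.6 = 534.4

534.4 damage


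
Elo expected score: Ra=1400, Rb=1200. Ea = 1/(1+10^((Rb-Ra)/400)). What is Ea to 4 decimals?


Elo expected score: Ea = 1/(1 + 10^((Rb-Ra)/400))
Rb - Ra = 1200 - 1400 = -200
(Rb-Ra)/400 = -200/400 = -0.5
10^-0.5 = 0.316228
Ea = 1/(1 + 0.316228) = 1/1.316228 = 0.7597

0.7597


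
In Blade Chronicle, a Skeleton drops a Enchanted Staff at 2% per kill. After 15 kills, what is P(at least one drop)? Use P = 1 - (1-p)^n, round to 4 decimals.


P(at least one) = 1 - P(none) = 1 - (1-p)^n
p = 2/100 = 0.02
1 - p = 0.98
(1 - p)^15 = 0.98^15 = 0.738569
P(at least one) = 1 - 0.738569 = 0.2614

0.2614


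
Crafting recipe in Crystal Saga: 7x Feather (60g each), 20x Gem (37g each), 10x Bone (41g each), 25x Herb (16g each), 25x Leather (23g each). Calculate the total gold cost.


Cost breakdown:
  Feather: 7 * 60 = 420
  Gem: 20 * 37 = 740
  Bone: 10 * 41 = 410
  Herb: 25 * 16 = 400
  Leather: 25 * 23 = 575
Total = 420 + 740 + 410 + 400 + 575 = 2545

2545 gold


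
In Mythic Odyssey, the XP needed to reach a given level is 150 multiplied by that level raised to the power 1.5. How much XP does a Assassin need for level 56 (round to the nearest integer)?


XP = 150 * level^1.5
Substitute level = 56:
XP = 150 * 56^1.5
= 150 * 419.0656
= 62860

62860 XP


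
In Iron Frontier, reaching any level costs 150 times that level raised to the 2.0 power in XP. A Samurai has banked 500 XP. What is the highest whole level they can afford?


XP = 150 * level^2.0, so level = (XP / 150)^(1/2.0)
= (500 / 150)^(1/2.0)
= 3.3333^0.5
= 1.8257
Floor: level = 1

level 1


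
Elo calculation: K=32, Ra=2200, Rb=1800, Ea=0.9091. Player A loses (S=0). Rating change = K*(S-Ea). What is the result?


Elo update: delta = K * (S - Ea), where S = 0 (loses)
S - Ea = 0 - 0.9091 = -0.9091
Rating change = 32 * -0.9091
= -29.09

-29.09 rating points


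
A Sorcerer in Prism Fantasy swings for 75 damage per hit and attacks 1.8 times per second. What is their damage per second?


DPS = damage * attack_speed
= 75 * 1.8
= 135.0

135.0 DPS


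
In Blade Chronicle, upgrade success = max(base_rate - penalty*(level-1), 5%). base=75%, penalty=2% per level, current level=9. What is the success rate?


raw_rate = 75 - 2 * (9 - 1)
= 75 - 2 * 8
= 75 - 16
= 59
Apply floor: max(59, 5) = 59%

59%


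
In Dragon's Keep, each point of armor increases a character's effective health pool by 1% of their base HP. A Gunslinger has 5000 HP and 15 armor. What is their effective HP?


EHP = 5000 * (1 + 15/100)
= 5000 * (1 + 0.15)
= 5000 * 1.15
= 5750.0

5750.0 EHP


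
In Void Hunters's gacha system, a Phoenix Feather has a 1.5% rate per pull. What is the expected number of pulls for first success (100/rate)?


Expected pulls for a geometric distribution = 1/p = 100 / rate%
= 100 / 1.5
= 66.67

66.67 pulls


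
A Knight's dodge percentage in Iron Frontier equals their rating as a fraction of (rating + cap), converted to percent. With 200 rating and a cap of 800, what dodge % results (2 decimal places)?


dodge% = 200 / (200 + 800) * 100
= 200 / 1000 * 100
= 0.2 * 100
= 20.00%

20.00%


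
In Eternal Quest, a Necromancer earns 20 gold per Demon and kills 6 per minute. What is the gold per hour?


Gold per minute = 20 * 6 = 120
Gold per hour = 120 * 60 = 7200

7200 gold/hour


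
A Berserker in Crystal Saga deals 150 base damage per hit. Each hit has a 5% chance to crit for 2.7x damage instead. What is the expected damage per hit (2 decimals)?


E[dmg] = base * (1 + crit_chance * (crit_mult - 1))
cc as decimal = 5/100 = 0.05
cm - 1 = 2.7 - 1 = 1.7
Bonus factor = 0.05 * 1.7 = 0.085
Total multiplier = 1 + 0.085 = 1.085
Expected damage = 150 * 1.085 = 162.75

162.75 damage


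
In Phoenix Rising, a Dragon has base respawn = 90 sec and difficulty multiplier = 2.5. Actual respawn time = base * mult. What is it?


Respawn time = base * multiplier
= 90 * 2.5
= 225.0 seconds

225.0 seconds


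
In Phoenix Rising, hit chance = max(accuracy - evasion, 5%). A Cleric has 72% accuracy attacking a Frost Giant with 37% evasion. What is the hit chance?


accuracy - evasion = 72 - 37 = 35
Apply floor: max(35, 5) = 35
Hit chance = 35%

35%


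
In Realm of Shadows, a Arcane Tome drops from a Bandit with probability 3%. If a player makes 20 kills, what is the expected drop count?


Expected drops = kills * (drop_rate / 100)
= 20 * (3 / 100)
= 20 * 0.03
= 0.6

0.6 drops


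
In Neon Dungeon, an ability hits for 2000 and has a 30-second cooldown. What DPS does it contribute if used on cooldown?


DPS = damage / cooldown
= 2000 / 30
= 66.67

66.67 DPS


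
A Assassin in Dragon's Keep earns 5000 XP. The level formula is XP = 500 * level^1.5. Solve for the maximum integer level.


XP = 500 * level^1.5, so level = (XP / 500)^(1/1.5)
= (5000 / 500)^(1/1.5)
= 10.0^0.6667
= 4.6416
Floor: level = 4

level 4


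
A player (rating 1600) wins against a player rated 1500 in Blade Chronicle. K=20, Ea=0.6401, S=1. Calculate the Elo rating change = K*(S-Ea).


Elo update: delta = K * (S - Ea), where S = 1 (wins)
S - Ea = 1 - 0.6401 = 0.3599
Rating change = 20 * 0.3599
= 7.20

7.20 rating points


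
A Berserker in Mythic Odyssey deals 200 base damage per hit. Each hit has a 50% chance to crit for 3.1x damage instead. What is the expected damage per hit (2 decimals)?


E[dmg] = base * (1 + crit_chance * (crit_mult - 1))
cc as decimal = 50/100 = 0.5
cm - 1 = 3.1 - 1 = 2.1
Bonus factor = 0.5 * 2.1 = 1.05
Total multiplier = 1 + 1.05 = 2.05
Expected damage = 200 * 2.05 = 410.00

410.00 damage


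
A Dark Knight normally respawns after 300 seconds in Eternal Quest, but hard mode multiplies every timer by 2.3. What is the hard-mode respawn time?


Respawn time = base * multiplier
= 300 * 2.3
= 690.0 seconds

690.0 seconds


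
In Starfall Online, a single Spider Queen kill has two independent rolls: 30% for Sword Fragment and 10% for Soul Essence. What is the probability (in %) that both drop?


For independent events, P(both) = P(A) * P(B)
= 30% * 10%
= 300 / 100 %
= 3.0%

3.0%


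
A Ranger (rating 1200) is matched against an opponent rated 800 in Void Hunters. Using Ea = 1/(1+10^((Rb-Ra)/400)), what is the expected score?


Elo expected score: Ea = 1/(1 + 10^((Rb-Ra)/400))
Rb - Ra = 800 - 1200 = -400
(Rb-Ra)/400 = -400/400 = -1.0
10^-1.0 = 0.1
Ea = 1/(1 + 0.1) = 1/1.1 = 0.9091

0.9091


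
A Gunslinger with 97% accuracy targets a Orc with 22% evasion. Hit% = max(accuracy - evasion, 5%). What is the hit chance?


accuracy - evasion = 97 - 22 = 75
Apply floor: max(75, 5) = 75
Hit chance = 75%

75%


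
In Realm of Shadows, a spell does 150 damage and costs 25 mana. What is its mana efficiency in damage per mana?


Efficiency = damage / mana
= 150 / 25
= 6.00

6.00 dmg/mana


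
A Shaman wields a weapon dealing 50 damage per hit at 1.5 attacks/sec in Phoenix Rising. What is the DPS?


DPS = damage * attack_speed
= 50 * 1.5
= 75.0

75.0 DPS


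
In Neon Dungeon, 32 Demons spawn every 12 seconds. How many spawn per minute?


Spawns per minute = count * (60 / interval)
= 32 * (60 / 12)
= 32 * 5.0
= 160.0

160.0 per minute


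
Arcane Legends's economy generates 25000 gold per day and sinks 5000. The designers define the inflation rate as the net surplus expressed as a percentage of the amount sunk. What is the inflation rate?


Net gold = 25000 - 5000 = 20000
Inflation rate = net / sunk * 100 = 20000 / 5000 * 100
= 4.0 * 100
= 400.00%

400.00%
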